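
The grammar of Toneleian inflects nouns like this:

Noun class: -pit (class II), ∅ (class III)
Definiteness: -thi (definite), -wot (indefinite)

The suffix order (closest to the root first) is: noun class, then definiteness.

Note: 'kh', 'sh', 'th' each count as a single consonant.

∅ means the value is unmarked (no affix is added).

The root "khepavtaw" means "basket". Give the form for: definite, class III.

khepavtawthi

noun class = class III: zero marking, form stays khepavtaw.
Attach definiteness definite -thi → khepavtawthi.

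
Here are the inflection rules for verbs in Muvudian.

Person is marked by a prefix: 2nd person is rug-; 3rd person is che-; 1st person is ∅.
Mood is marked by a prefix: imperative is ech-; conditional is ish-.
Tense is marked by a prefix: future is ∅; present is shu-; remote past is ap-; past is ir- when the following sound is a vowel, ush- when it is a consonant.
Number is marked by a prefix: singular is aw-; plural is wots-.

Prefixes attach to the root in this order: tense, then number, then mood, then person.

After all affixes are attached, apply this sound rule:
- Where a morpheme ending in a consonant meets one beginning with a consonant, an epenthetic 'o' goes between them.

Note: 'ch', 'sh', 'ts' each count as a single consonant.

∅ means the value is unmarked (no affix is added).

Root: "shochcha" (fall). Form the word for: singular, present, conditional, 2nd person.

rugishawoshushochcha

Attach tense present shu- → shushochcha.
Attach number singular aw- → awshushochcha.
Attach mood conditional ish- → ishawshushochcha.
Attach person 2nd person rug- → rugishawshushochcha.
Apply epenthesis: rugishawshushochcha → rugishawoshushochcha.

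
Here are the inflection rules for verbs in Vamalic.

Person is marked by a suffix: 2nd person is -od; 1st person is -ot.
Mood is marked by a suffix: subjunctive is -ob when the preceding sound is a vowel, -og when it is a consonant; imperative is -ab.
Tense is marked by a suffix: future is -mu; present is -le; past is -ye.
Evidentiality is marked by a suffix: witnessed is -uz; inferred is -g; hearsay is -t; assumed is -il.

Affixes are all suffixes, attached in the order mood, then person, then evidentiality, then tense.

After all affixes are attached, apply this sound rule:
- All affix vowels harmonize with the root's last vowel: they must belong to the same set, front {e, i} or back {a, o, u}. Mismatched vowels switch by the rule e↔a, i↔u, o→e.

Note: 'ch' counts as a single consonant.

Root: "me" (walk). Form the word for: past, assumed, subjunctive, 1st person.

Attach mood subjunctive -ob (after vowel 'e') → meob.
Attach person 1st person -ot → meobot.
Attach evidentiality assumed -il → meobotil.
Attach tense past -ye → meobotilye.
Apply vowel harmony: meobotilye → meebetilye.

meebetilye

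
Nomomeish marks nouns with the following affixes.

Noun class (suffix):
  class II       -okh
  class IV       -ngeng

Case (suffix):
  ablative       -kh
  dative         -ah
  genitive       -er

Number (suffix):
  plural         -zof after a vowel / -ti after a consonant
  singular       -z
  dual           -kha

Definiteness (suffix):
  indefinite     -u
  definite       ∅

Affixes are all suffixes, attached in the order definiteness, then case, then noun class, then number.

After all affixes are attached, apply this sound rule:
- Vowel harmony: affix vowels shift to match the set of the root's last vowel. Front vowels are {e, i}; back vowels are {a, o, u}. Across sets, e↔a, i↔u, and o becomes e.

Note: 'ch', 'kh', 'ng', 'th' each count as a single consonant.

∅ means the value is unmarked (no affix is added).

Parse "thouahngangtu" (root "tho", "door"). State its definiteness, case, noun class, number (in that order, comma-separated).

indefinite, dative, class IV, plural

Segment: tho-u-ah-ngeng-ti.
definiteness: -u → indefinite.
case: -ah → dative.
noun class: -ngeng → class IV.
number: -zof/ti → plural.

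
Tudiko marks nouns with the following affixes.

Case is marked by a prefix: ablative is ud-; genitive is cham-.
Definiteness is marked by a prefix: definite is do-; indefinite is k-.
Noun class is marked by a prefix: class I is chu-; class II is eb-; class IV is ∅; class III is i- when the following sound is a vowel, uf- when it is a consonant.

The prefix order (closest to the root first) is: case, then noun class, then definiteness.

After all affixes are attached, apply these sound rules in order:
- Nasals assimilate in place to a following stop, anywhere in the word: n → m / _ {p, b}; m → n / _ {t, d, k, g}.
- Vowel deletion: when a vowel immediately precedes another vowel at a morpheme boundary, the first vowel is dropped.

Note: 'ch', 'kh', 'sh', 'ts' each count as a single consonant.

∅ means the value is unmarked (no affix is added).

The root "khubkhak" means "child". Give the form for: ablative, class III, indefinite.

kudkhubkhak

Attach case ablative ud- → udkhubkhak.
Attach noun class class III i- (before vowel 'u') → iudkhubkhak.
Attach definiteness indefinite k- → kiudkhubkhak.
Nasal assimilation: no change.
Apply vowel deletion: kiudkhubkhak → kudkhubkhak.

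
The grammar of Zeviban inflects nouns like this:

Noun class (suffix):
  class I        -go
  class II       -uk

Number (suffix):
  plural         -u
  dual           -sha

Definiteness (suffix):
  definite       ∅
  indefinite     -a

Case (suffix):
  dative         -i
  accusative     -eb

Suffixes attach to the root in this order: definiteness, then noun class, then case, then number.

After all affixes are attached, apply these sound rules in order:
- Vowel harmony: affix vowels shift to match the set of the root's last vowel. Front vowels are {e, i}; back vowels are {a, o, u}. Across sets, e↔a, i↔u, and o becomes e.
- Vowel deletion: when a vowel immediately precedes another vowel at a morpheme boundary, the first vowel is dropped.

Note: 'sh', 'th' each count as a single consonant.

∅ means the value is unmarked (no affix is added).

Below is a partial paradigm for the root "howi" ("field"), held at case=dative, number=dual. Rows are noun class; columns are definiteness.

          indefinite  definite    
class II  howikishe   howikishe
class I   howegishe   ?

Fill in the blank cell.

definiteness = definite: zero marking, form stays howi.
Attach noun class class I -go → howigo.
Attach case dative -i → howigoi.
Attach number dual -sha → howigoisha.
Apply vowel harmony: howigoisha → howigeishe.
Apply vowel deletion: howigeishe → howigishe.

howigishe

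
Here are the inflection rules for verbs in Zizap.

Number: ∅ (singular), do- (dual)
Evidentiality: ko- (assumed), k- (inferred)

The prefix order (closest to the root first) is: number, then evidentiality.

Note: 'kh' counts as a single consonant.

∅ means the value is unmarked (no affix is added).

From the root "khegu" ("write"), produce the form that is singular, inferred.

kkhegu

number = singular: zero marking, form stays khegu.
Attach evidentiality inferred k- → kkhegu.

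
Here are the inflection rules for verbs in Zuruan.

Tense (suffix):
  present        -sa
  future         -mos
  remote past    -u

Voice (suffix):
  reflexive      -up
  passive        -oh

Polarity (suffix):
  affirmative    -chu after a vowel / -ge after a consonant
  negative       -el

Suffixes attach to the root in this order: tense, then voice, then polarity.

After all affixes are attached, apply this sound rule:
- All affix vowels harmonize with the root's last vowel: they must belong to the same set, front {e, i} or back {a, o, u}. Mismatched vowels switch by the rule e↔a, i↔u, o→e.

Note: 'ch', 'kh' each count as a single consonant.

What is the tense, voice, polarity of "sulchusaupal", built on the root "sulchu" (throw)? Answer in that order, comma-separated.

Segment: sulchu-sa-up-el.
tense: -sa → present.
voice: -up → reflexive.
polarity: -el → negative.

present, reflexive, negative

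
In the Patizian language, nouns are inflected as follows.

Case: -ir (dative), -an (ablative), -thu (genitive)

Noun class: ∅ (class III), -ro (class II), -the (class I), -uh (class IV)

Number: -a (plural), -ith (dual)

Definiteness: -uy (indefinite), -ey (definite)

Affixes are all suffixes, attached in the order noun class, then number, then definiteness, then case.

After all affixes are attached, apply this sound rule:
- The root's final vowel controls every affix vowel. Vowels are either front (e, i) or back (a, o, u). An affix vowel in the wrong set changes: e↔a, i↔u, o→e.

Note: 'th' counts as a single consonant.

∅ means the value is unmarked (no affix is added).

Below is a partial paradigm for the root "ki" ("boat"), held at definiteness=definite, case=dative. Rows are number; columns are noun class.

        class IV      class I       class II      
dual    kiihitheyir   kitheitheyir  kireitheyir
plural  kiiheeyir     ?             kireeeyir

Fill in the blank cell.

kitheeeyir

Attach noun class class I -the → kithe.
Attach number plural -a → kithea.
Attach definiteness definite -ey → kitheaey.
Attach case dative -ir → kitheaeyir.
Apply vowel harmony: kitheaeyir → kitheeeyir.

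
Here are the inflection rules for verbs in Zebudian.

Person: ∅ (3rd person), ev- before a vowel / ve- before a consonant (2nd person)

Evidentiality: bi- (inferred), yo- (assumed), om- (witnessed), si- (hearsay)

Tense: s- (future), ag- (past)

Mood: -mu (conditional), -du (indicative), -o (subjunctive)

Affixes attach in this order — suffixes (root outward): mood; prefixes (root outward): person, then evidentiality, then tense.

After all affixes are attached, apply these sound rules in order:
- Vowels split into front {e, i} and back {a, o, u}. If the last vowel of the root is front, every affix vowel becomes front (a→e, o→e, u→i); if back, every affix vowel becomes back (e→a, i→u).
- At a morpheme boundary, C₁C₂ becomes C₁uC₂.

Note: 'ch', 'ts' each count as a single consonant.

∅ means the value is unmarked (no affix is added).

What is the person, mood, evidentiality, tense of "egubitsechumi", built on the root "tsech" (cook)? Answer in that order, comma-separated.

3rd person, conditional, inferred, past

Segment: ag-bi-tsech-mu.
person: ∅ → 3rd person.
mood: -mu → conditional.
evidentiality: bi- → inferred.
tense: ag- → past.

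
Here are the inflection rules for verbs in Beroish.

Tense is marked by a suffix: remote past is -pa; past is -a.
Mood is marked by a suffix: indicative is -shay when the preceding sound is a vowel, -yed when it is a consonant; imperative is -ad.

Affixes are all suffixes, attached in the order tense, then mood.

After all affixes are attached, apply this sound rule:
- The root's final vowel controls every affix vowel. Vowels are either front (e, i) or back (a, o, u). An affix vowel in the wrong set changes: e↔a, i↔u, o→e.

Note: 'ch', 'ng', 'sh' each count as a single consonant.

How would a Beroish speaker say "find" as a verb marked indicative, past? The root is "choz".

chozashay

Attach tense past -a → choza.
Attach mood indicative -shay (after vowel 'a') → chozashay.
Vowel harmony: no change.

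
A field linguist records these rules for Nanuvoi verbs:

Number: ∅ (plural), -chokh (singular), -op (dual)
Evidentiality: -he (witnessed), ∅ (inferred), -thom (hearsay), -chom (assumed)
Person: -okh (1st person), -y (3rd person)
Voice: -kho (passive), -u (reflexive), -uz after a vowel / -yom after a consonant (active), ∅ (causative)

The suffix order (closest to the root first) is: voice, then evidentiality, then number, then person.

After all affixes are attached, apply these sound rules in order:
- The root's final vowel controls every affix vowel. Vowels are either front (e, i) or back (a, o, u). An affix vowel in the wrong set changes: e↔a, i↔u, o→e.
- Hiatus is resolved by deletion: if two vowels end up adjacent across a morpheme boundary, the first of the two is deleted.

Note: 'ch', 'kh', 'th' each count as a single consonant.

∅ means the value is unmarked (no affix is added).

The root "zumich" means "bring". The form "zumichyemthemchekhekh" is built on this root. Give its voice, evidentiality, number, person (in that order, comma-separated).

active, hearsay, singular, 1st person

Segment: zumich-yom-thom-chokh-okh.
voice: -uz/yom → active.
evidentiality: -thom → hearsay.
number: -chokh → singular.
person: -okh → 1st person.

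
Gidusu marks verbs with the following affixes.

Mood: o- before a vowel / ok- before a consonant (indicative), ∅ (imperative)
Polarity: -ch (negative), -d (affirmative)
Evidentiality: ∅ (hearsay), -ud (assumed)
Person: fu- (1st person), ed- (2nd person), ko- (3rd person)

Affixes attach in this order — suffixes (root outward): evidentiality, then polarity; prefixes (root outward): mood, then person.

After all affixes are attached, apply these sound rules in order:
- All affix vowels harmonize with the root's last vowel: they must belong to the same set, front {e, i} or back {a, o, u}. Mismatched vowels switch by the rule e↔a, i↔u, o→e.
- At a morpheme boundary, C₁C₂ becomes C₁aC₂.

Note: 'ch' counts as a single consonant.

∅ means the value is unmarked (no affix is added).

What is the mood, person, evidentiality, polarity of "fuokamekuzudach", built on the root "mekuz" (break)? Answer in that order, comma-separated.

Segment: fu-ok-mekuz-ud-ch.
mood: o/ok- → indicative.
person: fu- → 1st person.
evidentiality: -ud → assumed.
polarity: -ch → negative.

indicative, 1st person, assumed, negative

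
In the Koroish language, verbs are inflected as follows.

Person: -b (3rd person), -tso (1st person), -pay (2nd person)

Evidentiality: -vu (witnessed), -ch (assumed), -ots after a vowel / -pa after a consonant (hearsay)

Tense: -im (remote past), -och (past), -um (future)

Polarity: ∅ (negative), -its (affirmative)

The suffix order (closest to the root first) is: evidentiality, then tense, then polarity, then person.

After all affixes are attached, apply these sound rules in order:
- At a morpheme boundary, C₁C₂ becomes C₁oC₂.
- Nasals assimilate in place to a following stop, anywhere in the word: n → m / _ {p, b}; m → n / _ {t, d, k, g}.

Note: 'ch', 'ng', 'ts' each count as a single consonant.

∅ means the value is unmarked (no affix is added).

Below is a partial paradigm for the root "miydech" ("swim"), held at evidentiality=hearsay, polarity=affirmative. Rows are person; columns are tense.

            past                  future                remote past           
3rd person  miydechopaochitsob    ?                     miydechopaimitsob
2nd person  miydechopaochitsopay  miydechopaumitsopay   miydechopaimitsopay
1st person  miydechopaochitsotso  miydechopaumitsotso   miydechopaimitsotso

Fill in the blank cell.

miydechopaumitsob

Attach evidentiality hearsay -pa (after consonant 'ch') → miydechpa.
Attach tense future -um → miydechpaum.
Attach polarity affirmative -its → miydechpaumits.
Attach person 3rd person -b → miydechpaumitsb.
Apply epenthesis: miydechpaumitsb → miydechopaumitsob.
Nasal assimilation: no change.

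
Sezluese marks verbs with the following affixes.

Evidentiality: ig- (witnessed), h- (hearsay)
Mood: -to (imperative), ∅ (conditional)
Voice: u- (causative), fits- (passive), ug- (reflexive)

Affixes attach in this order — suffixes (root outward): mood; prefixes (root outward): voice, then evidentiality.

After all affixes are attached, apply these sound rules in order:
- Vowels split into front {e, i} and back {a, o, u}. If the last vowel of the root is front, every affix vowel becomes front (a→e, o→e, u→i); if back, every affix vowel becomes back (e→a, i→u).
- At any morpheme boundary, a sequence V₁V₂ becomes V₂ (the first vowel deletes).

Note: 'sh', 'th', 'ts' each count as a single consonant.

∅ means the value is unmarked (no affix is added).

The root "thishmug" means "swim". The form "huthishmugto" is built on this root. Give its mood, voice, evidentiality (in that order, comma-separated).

Segment: h-u-thishmug-to.
mood: -to → imperative.
voice: u- → causative.
evidentiality: h- → hearsay.

imperative, causative, hearsay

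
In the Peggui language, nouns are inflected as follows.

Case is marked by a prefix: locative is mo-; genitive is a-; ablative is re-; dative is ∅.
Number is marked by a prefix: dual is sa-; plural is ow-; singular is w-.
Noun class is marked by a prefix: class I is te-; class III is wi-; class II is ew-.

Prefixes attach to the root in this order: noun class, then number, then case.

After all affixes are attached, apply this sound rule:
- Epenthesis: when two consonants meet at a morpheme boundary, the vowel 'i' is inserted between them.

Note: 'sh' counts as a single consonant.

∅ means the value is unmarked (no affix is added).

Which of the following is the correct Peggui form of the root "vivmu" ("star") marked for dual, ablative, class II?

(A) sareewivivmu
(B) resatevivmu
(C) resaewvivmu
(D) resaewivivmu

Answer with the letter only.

Attach noun class class II ew- → ewvivmu.
Attach number dual sa- → saewvivmu.
Attach case ablative re- → resaewvivmu.
Apply epenthesis: resaewvivmu → resaewivivmu.
So the correct form is resaewivivmu, option (D).
(B) resatevivmu is wrong: it uses class I instead of class II for noun class.
(C) resaewvivmu is wrong: it fails to apply the sound rule(s).
(A) sareewivivmu is wrong: it has the affixes in the wrong order.

D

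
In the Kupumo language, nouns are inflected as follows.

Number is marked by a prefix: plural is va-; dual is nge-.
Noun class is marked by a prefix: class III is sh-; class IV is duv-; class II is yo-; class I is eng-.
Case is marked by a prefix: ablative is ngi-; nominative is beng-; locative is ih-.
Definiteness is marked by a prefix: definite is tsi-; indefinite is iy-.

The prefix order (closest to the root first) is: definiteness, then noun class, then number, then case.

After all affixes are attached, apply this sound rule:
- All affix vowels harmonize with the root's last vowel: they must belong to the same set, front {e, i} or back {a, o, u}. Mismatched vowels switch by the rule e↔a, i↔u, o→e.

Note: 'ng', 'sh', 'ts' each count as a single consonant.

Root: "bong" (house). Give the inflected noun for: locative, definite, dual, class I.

Attach definiteness definite tsi- → tsibong.
Attach noun class class I eng- → engtsibong.
Attach number dual nge- → ngeengtsibong.
Attach case locative ih- → ihngeengtsibong.
Apply vowel harmony: ihngeengtsibong → uhngaangtsubong.

uhngaangtsubong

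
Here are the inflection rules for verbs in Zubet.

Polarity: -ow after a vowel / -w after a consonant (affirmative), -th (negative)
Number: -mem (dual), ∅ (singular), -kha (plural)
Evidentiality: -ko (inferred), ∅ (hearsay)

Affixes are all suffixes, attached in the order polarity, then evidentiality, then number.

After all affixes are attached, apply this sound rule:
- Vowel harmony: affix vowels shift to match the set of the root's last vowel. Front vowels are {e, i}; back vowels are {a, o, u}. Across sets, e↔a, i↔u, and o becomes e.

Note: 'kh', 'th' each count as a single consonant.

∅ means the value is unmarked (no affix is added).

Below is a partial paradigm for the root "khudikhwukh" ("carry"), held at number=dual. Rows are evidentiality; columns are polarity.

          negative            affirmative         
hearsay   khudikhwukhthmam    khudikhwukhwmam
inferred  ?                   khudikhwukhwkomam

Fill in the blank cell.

khudikhwukhthkomam

Attach polarity negative -th → khudikhwukhth.
Attach evidentiality inferred -ko → khudikhwukhthko.
Attach number dual -mem → khudikhwukhthkomem.
Apply vowel harmony: khudikhwukhthkomem → khudikhwukhthkomam.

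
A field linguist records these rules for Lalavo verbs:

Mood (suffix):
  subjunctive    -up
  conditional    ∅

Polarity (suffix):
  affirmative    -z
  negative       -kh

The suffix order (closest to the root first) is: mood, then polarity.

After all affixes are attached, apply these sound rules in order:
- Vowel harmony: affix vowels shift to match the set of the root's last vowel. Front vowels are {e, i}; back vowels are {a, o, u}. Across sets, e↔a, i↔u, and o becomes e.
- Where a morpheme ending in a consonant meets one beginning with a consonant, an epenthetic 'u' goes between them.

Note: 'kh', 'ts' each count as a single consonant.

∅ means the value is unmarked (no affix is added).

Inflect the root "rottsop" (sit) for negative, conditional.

rottsopukh

mood = conditional: zero marking, form stays rottsop.
Attach polarity negative -kh → rottsopkh.
Vowel harmony: no change.
Apply epenthesis: rottsopkh → rottsopukh.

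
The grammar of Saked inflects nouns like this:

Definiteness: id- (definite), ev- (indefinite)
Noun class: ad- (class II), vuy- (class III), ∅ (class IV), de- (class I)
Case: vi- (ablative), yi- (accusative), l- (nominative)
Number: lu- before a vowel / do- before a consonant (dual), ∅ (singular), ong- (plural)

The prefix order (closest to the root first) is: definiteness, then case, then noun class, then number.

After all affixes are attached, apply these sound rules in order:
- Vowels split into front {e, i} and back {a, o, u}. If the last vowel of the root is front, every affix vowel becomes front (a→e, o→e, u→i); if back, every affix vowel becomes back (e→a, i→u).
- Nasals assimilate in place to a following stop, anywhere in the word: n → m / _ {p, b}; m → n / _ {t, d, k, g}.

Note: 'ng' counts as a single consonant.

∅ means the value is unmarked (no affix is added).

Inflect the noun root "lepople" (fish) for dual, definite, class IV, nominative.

Attach definiteness definite id- → idlepople.
Attach case nominative l- → lidlepople.
noun class = class IV: zero marking, form stays lidlepople.
Attach number dual do- (before consonant 'l') → dolidlepople.
Apply vowel harmony: dolidlepople → delidlepople.
Nasal assimilation: no change.

delidlepople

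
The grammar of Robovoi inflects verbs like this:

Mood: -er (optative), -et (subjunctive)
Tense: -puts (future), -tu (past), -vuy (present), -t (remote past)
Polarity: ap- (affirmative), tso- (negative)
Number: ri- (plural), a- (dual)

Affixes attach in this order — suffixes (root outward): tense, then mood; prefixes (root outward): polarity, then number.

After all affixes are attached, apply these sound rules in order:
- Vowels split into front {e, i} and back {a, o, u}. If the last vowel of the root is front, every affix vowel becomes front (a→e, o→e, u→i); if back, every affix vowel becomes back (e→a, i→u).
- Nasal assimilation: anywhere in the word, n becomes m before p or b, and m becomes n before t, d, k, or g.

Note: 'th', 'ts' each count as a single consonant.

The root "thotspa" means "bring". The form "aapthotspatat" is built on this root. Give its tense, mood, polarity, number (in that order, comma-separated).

remote past, subjunctive, affirmative, dual

Segment: a-ap-thotspa-t-et.
tense: -t → remote past.
mood: -et → subjunctive.
polarity: ap- → affirmative.
number: a- → dual.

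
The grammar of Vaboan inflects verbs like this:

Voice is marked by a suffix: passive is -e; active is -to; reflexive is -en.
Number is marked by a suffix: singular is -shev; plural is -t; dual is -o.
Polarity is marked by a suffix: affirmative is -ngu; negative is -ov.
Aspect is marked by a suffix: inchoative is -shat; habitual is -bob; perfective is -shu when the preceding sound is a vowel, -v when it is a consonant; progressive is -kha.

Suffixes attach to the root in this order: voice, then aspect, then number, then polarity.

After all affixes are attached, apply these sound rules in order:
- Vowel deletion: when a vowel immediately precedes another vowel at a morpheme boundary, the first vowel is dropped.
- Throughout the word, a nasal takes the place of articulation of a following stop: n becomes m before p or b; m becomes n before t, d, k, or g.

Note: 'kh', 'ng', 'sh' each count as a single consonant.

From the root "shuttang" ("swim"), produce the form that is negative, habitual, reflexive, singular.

shuttangembobshevov

Attach voice reflexive -en → shuttangen.
Attach aspect habitual -bob → shuttangenbob.
Attach number singular -shev → shuttangenbobshev.
Attach polarity negative -ov → shuttangenbobshevov.
Vowel deletion: no change.
Apply nasal assimilation: shuttangenbobshevov → shuttangembobshevov.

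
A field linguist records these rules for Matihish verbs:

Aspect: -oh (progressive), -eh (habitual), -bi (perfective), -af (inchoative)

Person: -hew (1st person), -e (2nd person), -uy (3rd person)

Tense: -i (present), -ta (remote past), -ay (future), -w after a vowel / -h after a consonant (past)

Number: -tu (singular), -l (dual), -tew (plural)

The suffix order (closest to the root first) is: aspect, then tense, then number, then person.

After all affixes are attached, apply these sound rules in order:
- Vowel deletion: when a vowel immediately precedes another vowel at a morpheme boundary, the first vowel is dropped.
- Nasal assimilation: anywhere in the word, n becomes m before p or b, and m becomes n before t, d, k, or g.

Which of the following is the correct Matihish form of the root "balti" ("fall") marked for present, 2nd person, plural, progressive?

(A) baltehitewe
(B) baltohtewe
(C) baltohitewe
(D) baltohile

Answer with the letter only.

C

Attach aspect progressive -oh → baltioh.
Attach tense present -i → baltiohi.
Attach number plural -tew → baltiohitew.
Attach person 2nd person -e → baltiohitewe.
Apply vowel deletion: baltiohitewe → baltohitewe.
Nasal assimilation: no change.
So the correct form is baltohitewe, option (C).
(B) baltohtewe is wrong: it has the affixes in the wrong order.
(D) baltohile is wrong: it uses dual instead of plural for number.
(A) baltehitewe is wrong: it uses habitual instead of progressive for aspect.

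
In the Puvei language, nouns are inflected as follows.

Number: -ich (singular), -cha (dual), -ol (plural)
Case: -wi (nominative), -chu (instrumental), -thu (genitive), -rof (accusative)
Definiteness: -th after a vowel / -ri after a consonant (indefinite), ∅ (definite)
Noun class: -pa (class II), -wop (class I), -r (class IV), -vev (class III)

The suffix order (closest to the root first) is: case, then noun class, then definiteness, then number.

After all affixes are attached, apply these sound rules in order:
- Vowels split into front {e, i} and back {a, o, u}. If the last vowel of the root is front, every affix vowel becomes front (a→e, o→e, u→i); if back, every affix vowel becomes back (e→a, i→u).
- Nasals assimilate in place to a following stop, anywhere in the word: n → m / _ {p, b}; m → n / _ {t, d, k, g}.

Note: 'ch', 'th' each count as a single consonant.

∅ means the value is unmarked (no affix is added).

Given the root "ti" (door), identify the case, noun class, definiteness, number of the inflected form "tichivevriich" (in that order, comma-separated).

Segment: ti-chu-vev-ri-ich.
case: -chu → instrumental.
noun class: -vev → class III.
definiteness: -th/ri → indefinite.
number: -ich → singular.

instrumental, class III, indefinite, singular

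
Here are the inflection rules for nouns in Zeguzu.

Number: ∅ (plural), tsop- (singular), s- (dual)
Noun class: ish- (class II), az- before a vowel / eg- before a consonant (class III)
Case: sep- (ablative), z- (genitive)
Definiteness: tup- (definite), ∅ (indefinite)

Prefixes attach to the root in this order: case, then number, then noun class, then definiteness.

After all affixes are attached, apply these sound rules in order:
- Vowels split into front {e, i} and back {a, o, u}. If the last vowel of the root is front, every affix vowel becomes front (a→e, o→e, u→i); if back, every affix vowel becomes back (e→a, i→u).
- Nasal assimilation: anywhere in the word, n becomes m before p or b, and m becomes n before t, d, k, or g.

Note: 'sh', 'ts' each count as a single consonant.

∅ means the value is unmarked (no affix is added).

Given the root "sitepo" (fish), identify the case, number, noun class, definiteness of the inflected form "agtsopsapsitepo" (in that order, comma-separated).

Segment: eg-tsop-sep-sitepo.
case: sep- → ablative.
number: tsop- → singular.
noun class: az/eg- → class III.
definiteness: ∅ → indefinite.

ablative, singular, class III, indefinite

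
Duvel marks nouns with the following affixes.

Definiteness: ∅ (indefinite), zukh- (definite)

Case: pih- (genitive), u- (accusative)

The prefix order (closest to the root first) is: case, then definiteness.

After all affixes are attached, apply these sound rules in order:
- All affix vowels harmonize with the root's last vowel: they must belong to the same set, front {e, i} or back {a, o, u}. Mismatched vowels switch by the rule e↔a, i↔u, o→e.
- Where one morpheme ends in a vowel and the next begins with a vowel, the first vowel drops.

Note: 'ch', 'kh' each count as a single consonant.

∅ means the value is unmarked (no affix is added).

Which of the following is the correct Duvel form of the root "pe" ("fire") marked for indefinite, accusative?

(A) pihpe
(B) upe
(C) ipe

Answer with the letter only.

C

Attach case accusative u- → upe.
definiteness = indefinite: zero marking, form stays upe.
Apply vowel harmony: upe → ipe.
Vowel deletion: no change.
So the correct form is ipe, option (C).
(B) upe is wrong: it fails to apply the sound rule(s).
(A) pihpe is wrong: it uses genitive instead of accusative for case.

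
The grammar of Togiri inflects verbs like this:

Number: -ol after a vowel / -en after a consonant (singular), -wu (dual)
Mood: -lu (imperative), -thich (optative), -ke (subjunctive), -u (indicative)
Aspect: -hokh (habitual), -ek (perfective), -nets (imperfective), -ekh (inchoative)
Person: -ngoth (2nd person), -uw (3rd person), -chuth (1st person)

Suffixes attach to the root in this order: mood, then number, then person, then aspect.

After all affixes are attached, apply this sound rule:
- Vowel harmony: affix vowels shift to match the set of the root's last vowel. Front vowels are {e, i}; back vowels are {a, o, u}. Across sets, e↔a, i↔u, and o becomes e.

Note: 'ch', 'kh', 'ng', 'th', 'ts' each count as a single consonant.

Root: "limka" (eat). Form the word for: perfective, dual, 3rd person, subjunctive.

Attach mood subjunctive -ke → limkake.
Attach number dual -wu → limkakewu.
Attach person 3rd person -uw → limkakewuuw.
Attach aspect perfective -ek → limkakewuuwek.
Apply vowel harmony: limkakewuuwek → limkakawuuwak.

limkakawuuwak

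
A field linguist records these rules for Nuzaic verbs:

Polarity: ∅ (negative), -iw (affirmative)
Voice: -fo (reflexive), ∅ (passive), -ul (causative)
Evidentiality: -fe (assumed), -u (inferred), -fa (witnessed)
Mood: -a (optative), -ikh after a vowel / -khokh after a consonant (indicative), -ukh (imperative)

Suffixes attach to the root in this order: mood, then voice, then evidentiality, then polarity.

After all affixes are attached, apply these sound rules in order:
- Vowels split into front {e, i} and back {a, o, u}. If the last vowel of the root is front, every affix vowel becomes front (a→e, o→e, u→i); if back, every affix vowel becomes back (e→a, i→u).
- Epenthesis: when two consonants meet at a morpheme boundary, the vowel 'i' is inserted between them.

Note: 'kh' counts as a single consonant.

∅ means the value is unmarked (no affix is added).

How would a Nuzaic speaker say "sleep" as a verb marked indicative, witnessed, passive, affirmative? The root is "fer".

Attach mood indicative -khokh (after consonant 'r') → ferkhokh.
voice = passive: zero marking, form stays ferkhokh.
Attach evidentiality witnessed -fa → ferkhokhfa.
Attach polarity affirmative -iw → ferkhokhfaiw.
Apply vowel harmony: ferkhokhfaiw → ferkhekhfeiw.
Apply epenthesis: ferkhekhfeiw → ferikhekhifeiw.

ferikhekhifeiw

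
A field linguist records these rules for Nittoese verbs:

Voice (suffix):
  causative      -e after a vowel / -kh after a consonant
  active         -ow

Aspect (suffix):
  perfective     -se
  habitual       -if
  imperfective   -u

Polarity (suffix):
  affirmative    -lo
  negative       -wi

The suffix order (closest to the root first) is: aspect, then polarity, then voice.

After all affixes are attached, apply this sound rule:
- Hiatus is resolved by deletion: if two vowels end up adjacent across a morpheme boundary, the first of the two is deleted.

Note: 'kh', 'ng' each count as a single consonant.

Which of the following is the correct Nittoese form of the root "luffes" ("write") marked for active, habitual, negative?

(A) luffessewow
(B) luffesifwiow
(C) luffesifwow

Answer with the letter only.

C

Attach aspect habitual -if → luffesif.
Attach polarity negative -wi → luffesifwi.
Attach voice active -ow → luffesifwiow.
Apply vowel deletion: luffesifwiow → luffesifwow.
So the correct form is luffesifwow, option (C).
(B) luffesifwiow is wrong: it fails to apply the sound rule(s).
(A) luffessewow is wrong: it uses perfective instead of habitual for aspect.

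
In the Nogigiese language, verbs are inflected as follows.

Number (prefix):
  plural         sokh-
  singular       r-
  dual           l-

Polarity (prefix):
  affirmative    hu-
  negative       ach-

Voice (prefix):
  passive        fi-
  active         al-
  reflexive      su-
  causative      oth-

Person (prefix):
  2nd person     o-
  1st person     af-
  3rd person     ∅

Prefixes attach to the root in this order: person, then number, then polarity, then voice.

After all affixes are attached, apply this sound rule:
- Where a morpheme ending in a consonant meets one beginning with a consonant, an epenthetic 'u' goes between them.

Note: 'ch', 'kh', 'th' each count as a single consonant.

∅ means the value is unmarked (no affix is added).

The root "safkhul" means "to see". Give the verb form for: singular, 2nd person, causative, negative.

Attach person 2nd person o- → osafkhul.
Attach number singular r- → rosafkhul.
Attach polarity negative ach- → achrosafkhul.
Attach voice causative oth- → othachrosafkhul.
Apply epenthesis: othachrosafkhul → othachurosafkhul.

othachurosafkhul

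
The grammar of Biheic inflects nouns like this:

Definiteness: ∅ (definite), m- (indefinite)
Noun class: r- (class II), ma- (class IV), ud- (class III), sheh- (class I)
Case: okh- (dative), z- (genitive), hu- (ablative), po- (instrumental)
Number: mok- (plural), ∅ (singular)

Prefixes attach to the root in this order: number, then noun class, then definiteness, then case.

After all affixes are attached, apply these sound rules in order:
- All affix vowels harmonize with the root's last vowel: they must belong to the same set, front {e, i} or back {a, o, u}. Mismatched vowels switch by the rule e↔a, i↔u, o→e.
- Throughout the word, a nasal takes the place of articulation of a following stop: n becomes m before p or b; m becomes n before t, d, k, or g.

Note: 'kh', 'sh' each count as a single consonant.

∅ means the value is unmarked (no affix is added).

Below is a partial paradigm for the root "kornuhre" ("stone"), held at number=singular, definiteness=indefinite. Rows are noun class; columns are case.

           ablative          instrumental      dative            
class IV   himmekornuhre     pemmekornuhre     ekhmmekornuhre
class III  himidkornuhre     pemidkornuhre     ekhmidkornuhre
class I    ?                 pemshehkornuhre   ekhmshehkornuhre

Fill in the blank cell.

himshehkornuhre

number = singular: zero marking, form stays kornuhre.
Attach noun class class I sheh- → shehkornuhre.
Attach definiteness indefinite m- → mshehkornuhre.
Attach case ablative hu- → humshehkornuhre.
Apply vowel harmony: humshehkornuhre → himshehkornuhre.
Nasal assimilation: no change.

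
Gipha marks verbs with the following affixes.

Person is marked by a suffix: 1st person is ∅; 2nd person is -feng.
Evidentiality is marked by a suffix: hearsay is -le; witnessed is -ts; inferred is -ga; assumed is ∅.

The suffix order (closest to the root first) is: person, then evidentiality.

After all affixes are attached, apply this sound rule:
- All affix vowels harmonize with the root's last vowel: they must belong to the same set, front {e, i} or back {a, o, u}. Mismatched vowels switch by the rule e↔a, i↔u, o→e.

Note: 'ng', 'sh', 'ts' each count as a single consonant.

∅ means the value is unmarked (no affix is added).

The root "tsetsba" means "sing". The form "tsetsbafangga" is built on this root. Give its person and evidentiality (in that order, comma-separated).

Segment: tsetsba-feng-ga.
person: -feng → 2nd person.
evidentiality: -ga → inferred.

2nd person, inferred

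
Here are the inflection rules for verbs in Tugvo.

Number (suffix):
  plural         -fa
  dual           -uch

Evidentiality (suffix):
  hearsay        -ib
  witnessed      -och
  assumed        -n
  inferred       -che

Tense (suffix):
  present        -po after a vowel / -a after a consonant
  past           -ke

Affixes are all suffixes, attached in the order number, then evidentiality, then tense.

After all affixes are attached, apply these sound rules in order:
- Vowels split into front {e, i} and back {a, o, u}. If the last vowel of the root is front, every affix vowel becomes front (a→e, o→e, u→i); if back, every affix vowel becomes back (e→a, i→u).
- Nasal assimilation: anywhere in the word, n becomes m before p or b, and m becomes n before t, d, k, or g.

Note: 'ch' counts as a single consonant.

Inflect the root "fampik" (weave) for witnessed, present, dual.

fampikicheche

Attach number dual -uch → fampikuch.
Attach evidentiality witnessed -och → fampikuchoch.
Attach tense present -a (after consonant 'ch') → fampikuchocha.
Apply vowel harmony: fampikuchocha → fampikicheche.
Nasal assimilation: no change.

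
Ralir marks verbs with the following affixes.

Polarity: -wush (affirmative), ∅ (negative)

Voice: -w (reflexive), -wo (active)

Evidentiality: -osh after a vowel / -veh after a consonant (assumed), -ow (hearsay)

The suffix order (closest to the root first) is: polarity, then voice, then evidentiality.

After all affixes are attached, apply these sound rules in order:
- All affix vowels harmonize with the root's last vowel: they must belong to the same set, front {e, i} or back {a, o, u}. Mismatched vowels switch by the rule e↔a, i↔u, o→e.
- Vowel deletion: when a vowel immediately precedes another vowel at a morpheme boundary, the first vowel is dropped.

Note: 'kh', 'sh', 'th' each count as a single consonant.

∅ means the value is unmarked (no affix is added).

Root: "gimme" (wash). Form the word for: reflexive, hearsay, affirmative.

Attach polarity affirmative -wush → gimmewush.
Attach voice reflexive -w → gimmewushw.
Attach evidentiality hearsay -ow → gimmewushwow.
Apply vowel harmony: gimmewushwow → gimmewishwew.
Vowel deletion: no change.

gimmewishwew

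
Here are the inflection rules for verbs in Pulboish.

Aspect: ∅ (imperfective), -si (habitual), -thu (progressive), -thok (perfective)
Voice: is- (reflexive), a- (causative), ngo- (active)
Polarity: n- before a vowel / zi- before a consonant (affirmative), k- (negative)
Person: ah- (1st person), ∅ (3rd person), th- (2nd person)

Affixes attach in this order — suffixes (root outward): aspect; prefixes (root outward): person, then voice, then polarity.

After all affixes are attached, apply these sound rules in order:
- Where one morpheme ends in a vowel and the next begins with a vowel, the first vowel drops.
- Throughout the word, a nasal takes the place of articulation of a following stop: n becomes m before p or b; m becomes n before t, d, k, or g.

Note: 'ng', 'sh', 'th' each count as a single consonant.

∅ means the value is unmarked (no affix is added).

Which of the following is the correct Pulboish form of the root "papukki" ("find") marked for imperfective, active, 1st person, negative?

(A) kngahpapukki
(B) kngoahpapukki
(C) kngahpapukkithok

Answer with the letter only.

aspect = imperfective: zero marking, form stays papukki.
Attach person 1st person ah- → ahpapukki.
Attach voice active ngo- → ngoahpapukki.
Attach polarity negative k- → kngoahpapukki.
Apply vowel deletion: kngoahpapukki → kngahpapukki.
Nasal assimilation: no change.
So the correct form is kngahpapukki, option (A).
(B) kngoahpapukki is wrong: it fails to apply the sound rule(s).
(C) kngahpapukkithok is wrong: it uses perfective instead of imperfective for aspect.

A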